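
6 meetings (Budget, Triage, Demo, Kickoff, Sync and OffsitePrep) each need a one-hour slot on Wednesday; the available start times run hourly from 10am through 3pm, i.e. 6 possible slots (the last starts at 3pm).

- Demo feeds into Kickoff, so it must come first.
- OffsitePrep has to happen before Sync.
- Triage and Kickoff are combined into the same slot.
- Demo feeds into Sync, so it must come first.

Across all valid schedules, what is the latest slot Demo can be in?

2pm

Downstream work caps Demo at 2pm.
Demo at 2pm is achievable: Kickoff=3pm, Budget=10am, Sync=3pm, Demo=2pm, OffsitePrep=10am, Triage=3pm.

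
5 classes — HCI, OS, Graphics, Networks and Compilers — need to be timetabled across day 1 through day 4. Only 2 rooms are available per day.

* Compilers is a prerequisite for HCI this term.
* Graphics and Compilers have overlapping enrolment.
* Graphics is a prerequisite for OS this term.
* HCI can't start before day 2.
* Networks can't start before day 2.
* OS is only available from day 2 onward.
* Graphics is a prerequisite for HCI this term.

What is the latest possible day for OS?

OS is available from day 2.
OS at day 4 is achievable: Networks -> day 2; OS -> day 4; Graphics -> day 1; Compilers -> day 2; HCI -> day 3.

day 4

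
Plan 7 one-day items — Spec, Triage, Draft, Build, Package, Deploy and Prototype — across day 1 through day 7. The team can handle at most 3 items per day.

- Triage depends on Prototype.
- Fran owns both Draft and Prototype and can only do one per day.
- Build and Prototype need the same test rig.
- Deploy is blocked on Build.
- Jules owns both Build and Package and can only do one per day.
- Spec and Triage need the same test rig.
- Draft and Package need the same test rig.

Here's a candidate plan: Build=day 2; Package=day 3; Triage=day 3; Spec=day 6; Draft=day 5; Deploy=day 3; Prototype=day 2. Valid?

Spec and Triage need the same test rig — holds.
Triage depends on Prototype — holds.
Deploy is blocked on Build — holds.
Jules owns both Build and Package and can only do one per day — holds.
Fran owns both Draft and Prototype and can only do one per day — holds.
The team can handle at most 3 items per day — holds.
Draft and Package need the same test rig — holds.
Build and Prototype need the same test rig — violated.

No — it violates: Build and Prototype need the same test rig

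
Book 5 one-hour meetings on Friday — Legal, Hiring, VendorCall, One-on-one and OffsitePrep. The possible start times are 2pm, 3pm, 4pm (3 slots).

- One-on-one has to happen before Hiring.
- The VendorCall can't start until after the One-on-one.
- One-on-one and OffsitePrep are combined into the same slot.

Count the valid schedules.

15

Splitting on Legal: it can be 2pm (5), 3pm (5), 4pm (5). Listing each branch's schedules as (Hiring, VendorCall, One-on-one, OffsitePrep):
Legal=2pm: (3pm,3pm,2pm,2pm) (3pm,4pm,2pm,2pm) (4pm,3pm,2pm,2pm) (4pm,4pm,2pm,2pm) (4pm,4pm,3pm,3pm) — 5.
Legal=3pm: (3pm,3pm,2pm,2pm) (3pm,4pm,2pm,2pm) (4pm,3pm,2pm,2pm) (4pm,4pm,2pm,2pm) (4pm,4pm,3pm,3pm) — 5.
Legal=4pm: (3pm,3pm,2pm,2pm) (3pm,4pm,2pm,2pm) (4pm,3pm,2pm,2pm) (4pm,4pm,2pm,2pm) (4pm,4pm,3pm,3pm) — 5.
Summing: 5 + 5 + 5 = 15.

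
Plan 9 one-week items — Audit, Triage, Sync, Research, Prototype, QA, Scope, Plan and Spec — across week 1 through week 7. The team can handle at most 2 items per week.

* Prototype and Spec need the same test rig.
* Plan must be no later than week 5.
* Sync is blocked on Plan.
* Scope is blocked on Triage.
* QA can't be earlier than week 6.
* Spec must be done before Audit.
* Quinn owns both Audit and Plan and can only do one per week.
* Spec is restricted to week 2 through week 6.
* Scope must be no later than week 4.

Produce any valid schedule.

Scope in week 2, Sync in week 3, Triage in week 1, Research in week 4, Prototype in week 4, Spec in week 2, Audit in week 3, Plan in week 1, QA in week 6

Checking: Plan(week 1) before Sync(week 3); Spec(week 2) before Audit(week 3); Triage(week 1) before Scope(week 2); Audit(week 3) != Plan(week 1); Prototype(week 4) != Spec(week 2); Spec=week 2 in [week 2,week 6]; Scope=week 2 in [week 1,week 4]; QA=week 6 in [week 6,week 7]; Plan=week 1 in [week 1,week 5]; max 2 per week (cap 2).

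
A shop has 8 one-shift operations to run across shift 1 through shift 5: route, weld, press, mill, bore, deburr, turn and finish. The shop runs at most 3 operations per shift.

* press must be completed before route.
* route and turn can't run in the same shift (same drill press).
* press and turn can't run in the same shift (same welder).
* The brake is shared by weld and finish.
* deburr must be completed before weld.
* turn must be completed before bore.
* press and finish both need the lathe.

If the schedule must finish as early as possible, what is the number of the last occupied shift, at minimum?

3

The precedence chain requires at least 2 distinct shifts.
With at most 3 per shift and 8 operations, at least 3 shifts are needed.
3 works (last occupied shift: shift 3): for example weld in shift 2, bore in shift 3, deburr in shift 1, mill in shift 1, finish in shift 3, press in shift 1, turn in shift 2, route in shift 3.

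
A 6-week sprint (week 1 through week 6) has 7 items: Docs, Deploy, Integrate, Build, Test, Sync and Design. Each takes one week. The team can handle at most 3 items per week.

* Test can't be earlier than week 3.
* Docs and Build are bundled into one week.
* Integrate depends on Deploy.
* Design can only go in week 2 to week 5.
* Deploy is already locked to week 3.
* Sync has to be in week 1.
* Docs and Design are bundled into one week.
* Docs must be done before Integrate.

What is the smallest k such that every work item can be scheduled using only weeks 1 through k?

4 weeks

The precedence chain requires at least 2 distinct weeks.
With at most 3 per week and 7 work items, at least 3 weeks are needed.
Propagating the time windows through the other constraints, Integrate can't land before week 4, so the schedule must run through at least week 4.
4 works (last occupied week: week 4): for example Sync=week 1; Deploy=week 3; Build=week 2; Design=week 2; Docs=week 2; Test=week 3; Integrate=week 4.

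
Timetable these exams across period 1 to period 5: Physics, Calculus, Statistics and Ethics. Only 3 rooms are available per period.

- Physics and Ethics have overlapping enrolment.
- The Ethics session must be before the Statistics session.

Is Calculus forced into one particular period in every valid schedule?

Calculus can be period 1 (e.g. Statistics=period 2, Calculus=period 1, Ethics=period 1, Physics=period 2) or period 2 (e.g. Calculus=period 2; Statistics=period 2; Ethics=period 1; Physics=period 2).

No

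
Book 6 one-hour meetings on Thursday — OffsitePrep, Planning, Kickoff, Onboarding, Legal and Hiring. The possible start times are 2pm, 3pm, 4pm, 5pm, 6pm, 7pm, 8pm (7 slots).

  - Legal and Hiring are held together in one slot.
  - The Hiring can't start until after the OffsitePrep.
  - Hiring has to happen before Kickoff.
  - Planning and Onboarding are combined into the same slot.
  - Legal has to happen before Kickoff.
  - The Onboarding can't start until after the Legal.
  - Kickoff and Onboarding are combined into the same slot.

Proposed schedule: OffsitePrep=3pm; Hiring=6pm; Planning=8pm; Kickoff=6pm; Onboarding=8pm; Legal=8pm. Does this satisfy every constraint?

No. Legal has to happen before Kickoff is not satisfied.

Legal has to happen before Kickoff — violated.
Legal and Hiring are held together in one slot — violated.
Planning and Onboarding are combined into the same slot — holds.
Kickoff and Onboarding are combined into the same slot — violated.
The Onboarding can't start until after the Legal — violated.
Hiring has to happen before Kickoff — violated.
The Hiring can't start until after the OffsitePrep — holds.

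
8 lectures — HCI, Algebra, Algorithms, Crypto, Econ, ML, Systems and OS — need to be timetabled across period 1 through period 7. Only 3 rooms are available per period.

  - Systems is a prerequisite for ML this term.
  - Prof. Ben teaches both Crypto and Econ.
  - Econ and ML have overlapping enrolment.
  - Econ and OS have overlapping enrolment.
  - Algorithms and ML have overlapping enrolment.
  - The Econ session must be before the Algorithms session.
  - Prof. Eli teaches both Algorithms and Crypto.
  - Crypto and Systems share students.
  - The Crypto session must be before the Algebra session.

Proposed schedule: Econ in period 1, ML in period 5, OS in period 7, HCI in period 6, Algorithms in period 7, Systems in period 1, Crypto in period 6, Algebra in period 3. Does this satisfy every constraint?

Only 3 rooms are available per period — holds.
The Econ session must be before the Algorithms session — holds.
Econ and ML have overlapping enrolment — holds.
Prof. Ben teaches both Crypto and Econ — holds.
Prof. Eli teaches both Algorithms and Crypto — holds.
Crypto and Systems share students — holds.
The Crypto session must be before the Algebra session — violated.
Algorithms and ML have overlapping enrolment — holds.
Econ and OS have overlapping enrolment — holds.
Systems is a prerequisite for ML this term — holds.

No — it violates: The Crypto session must be before the Algebra session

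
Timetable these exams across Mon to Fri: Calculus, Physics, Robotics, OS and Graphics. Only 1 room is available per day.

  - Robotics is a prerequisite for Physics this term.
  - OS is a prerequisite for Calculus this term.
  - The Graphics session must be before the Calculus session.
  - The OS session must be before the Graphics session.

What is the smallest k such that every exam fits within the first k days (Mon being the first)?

5

The precedence chain requires at least 3 distinct days.
With at most 1 per day and 5 exams, at least 5 days are needed.
5 works (last occupied day: Fri): for example Calculus in Wed; Physics in Fri; Robotics in Thu; OS in Mon; Graphics in Tue.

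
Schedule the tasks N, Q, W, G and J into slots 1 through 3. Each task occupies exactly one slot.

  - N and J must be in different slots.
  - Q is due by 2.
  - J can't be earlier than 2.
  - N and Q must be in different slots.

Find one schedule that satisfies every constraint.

N in 3; J in 2; G in 1; Q in 1; W in 1

Checking: N(3) != Q(1); N(3) != J(2); Q=1 in [1,2]; J=2 in [2,3].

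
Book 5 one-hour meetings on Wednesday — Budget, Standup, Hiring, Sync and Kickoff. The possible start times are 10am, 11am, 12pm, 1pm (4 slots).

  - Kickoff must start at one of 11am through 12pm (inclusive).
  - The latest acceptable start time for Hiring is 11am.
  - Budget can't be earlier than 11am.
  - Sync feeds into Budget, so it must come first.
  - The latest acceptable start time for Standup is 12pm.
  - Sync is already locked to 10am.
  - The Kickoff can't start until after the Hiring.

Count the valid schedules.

27

Splitting on Budget: it can be 11am (9), 12pm (9), 1pm (9). Listing each branch's schedules as (Standup, Hiring, Sync, Kickoff):
Budget=11am: (10am,10am,10am,11am) (10am,10am,10am,12pm) (10am,11am,10am,12pm) (11am,10am,10am,11am) (11am,10am,10am,12pm) (11am,11am,10am,12pm) (12pm,10am,10am,11am) (12pm,10am,10am,12pm) (12pm,11am,10am,12pm) — 9.
Budget=12pm: (10am,10am,10am,11am) (10am,10am,10am,12pm) (10am,11am,10am,12pm) (11am,10am,10am,11am) (11am,10am,10am,12pm) (11am,11am,10am,12pm) (12pm,10am,10am,11am) (12pm,10am,10am,12pm) (12pm,11am,10am,12pm) — 9.
Budget=1pm: (10am,10am,10am,11am) (10am,10am,10am,12pm) (10am,11am,10am,12pm) (11am,10am,10am,11am) (11am,10am,10am,12pm) (11am,11am,10am,12pm) (12pm,10am,10am,11am) (12pm,10am,10am,12pm) (12pm,11am,10am,12pm) — 9.
Summing: 9 + 9 + 9 = 27.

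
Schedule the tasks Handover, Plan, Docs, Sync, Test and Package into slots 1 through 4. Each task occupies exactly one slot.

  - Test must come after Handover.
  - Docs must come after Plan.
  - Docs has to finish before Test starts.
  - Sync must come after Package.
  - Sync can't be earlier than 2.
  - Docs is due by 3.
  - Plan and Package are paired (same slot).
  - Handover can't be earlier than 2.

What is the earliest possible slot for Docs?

2

Precedence pushes Docs to at least 2; Docs's own window allows nothing later than 3.
Docs at 2 is achievable: Handover -> 2, Test -> 3, Plan -> 1, Sync -> 2, Package -> 1, Docs -> 2.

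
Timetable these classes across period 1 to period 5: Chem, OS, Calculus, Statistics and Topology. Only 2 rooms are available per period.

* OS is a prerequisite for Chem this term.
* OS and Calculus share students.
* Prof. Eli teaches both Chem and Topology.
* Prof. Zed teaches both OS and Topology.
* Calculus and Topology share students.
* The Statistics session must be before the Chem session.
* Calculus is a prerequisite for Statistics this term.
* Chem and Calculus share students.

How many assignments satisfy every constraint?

50

Splitting on Chem: it can be period 3 (2), period 4 (12), period 5 (36). Listing each branch's schedules as (OS, Calculus, Statistics, Topology) by period number:
Chem=period 3: (2,1,2,4) (2,1,2,5) — 2.
Chem=period 4: (1,2,3,3) (1,2,3,5) (2,1,2,3) (2,1,2,5) (2,1,3,3) (2,1,3,5) (3,1,2,2) (3,1,2,5) (3,1,3,2) (3,1,3,5) (3,2,3,1) (3,2,3,5) — 12.
Chem=period 5: (1,2,3,3) (1,2,3,4) (1,2,4,3) (1,2,4,4) (1,3,4,2) (1,3,4,4) (2,1,2,3) (2,1,2,4) (2,1,3,3) (2,1,3,4) (2,1,4,3) (2,1,4,4) (2,3,4,1) (2,3,4,4) (3,1,2,2) (3,1,2,4) (3,1,3,2) (3,1,3,4) (3,1,4,2) (3,1,4,4) (3,2,3,1) (3,2,3,4) (3,2,4,1) (3,2,4,4) (4,1,2,2) (4,1,2,3) (4,1,3,2) (4,1,3,3) (4,1,4,2) (4,1,4,3) (4,2,3,1) (4,2,3,3) (4,2,4,1) (4,2,4,3) (4,3,4,1) (4,3,4,2) — 36.
Summing: 2 + 12 + 36 = 50.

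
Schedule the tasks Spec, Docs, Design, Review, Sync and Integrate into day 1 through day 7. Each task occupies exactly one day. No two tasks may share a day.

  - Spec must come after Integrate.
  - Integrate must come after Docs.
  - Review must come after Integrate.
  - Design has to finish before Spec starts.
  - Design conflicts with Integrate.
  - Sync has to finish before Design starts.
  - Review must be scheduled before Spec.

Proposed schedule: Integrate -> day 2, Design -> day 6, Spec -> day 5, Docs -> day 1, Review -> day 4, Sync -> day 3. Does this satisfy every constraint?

No. Design has to finish before Spec starts is not satisfied.

Spec must come after Integrate — holds.
Review must come after Integrate — holds.
Design conflicts with Integrate — holds.
Design has to finish before Spec starts — violated.
Integrate must come after Docs — holds.
Sync has to finish before Design starts — holds.
Review must be scheduled before Spec — holds.
No two tasks may share a day — holds.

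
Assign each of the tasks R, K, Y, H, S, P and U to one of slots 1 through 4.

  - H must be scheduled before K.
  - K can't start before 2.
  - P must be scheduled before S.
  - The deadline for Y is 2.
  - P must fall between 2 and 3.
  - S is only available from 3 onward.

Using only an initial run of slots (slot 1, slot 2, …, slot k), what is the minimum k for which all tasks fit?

The precedence chain requires at least 2 distinct slots.
S can't be placed before 3, so the schedule must run through at least slot 3.
3 works (last occupied slot: 3): for example S -> 3; K -> 2; H -> 1; Y -> 1; U -> 1; P -> 2; R -> 1.

3 slots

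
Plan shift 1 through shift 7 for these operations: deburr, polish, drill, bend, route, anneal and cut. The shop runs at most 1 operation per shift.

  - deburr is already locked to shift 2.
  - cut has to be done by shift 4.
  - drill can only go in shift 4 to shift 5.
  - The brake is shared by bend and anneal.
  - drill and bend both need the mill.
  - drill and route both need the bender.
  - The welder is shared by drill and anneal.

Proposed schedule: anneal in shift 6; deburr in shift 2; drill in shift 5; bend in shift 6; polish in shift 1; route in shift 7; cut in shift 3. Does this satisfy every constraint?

No. The brake is shared by bend and anneal is not satisfied.

The welder is shared by drill and anneal — holds.
cut has to be done by shift 4 — holds.
deburr is already locked to shift 2 — holds.
drill and bend both need the mill — holds.
The brake is shared by bend and anneal — violated.
drill and route both need the bender — holds.
The shop runs at most 1 operation per shift — violated.
drill can only go in shift 4 to shift 5 — holds.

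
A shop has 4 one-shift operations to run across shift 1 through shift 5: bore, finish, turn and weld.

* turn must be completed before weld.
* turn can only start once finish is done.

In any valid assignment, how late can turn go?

shift 4

Precedence pushes turn to at least shift 2; downstream work caps turn at shift 4.
turn at shift 4 is achievable: bore=shift 1, turn=shift 4, weld=shift 5, finish=shift 1.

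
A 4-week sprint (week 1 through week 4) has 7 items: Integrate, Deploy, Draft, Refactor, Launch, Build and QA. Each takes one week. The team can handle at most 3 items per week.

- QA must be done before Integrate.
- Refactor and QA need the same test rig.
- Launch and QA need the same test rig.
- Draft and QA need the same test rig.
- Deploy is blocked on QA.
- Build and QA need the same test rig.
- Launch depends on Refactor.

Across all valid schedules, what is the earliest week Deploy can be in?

Precedence pushes Deploy to at least week 2.
Deploy at week 2 is achievable: Deploy=week 2, Launch=week 3, Refactor=week 2, Build=week 3, QA=week 1, Draft=week 3, Integrate=week 2.

week 2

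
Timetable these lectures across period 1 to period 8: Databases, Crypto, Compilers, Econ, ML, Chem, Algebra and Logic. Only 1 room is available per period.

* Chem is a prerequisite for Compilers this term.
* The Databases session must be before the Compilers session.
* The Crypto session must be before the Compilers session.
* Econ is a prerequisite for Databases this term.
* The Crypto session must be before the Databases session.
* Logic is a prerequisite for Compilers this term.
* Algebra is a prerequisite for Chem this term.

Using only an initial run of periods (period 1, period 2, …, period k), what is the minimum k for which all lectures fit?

The precedence chain requires at least 3 distinct periods.
With at most 1 per period and 8 lectures, at least 8 periods are needed.
8 works (last occupied period: period 8): for example Logic -> period 6, Crypto -> period 1, Databases -> period 3, Compilers -> period 7, Chem -> period 5, ML -> period 8, Algebra -> period 4, Econ -> period 2.

8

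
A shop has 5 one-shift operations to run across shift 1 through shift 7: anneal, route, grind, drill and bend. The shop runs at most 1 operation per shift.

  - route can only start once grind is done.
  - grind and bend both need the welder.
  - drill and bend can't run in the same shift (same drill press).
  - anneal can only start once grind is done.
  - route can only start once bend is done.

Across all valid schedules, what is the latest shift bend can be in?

shift 6

Downstream work caps bend at shift 6.
bend at shift 6 is achievable: drill in shift 3; route in shift 7; anneal in shift 2; bend in shift 6; grind in shift 1.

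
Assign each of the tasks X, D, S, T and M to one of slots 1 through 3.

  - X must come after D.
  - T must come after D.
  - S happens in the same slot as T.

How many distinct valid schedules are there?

Splitting on X: it can be 2 (6), 3 (9). Listing each branch's schedules as (D, S, T, M):
X=2: (1,2,2,1) (1,2,2,2) (1,2,2,3) (1,3,3,1) (1,3,3,2) (1,3,3,3) — 6.
X=3: (1,2,2,1) (1,2,2,2) (1,2,2,3) (1,3,3,1) (1,3,3,2) (1,3,3,3) (2,3,3,1) (2,3,3,2) (2,3,3,3) — 9.
Summing: 6 + 9 = 15.

15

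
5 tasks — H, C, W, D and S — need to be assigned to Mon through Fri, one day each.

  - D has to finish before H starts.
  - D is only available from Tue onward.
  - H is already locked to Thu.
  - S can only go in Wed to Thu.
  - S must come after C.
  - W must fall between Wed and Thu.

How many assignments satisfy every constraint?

Splitting on C: it can be Mon (8), Tue (8), Wed (4). Listing each branch's schedules as (H, W, D, S):
C=Mon: (Thu,Wed,Tue,Wed) (Thu,Wed,Tue,Thu) (Thu,Wed,Wed,Wed) (Thu,Wed,Wed,Thu) (Thu,Thu,Tue,Wed) (Thu,Thu,Tue,Thu) (Thu,Thu,Wed,Wed) (Thu,Thu,Wed,Thu) — 8.
C=Tue: (Thu,Wed,Tue,Wed) (Thu,Wed,Tue,Thu) (Thu,Wed,Wed,Wed) (Thu,Wed,Wed,Thu) (Thu,Thu,Tue,Wed) (Thu,Thu,Tue,Thu) (Thu,Thu,Wed,Wed) (Thu,Thu,Wed,Thu) — 8.
C=Wed: (Thu,Wed,Tue,Thu) (Thu,Wed,Wed,Thu) (Thu,Thu,Tue,Thu) (Thu,Thu,Wed,Thu) — 4.
Summing: 8 + 8 + 4 = 20.

20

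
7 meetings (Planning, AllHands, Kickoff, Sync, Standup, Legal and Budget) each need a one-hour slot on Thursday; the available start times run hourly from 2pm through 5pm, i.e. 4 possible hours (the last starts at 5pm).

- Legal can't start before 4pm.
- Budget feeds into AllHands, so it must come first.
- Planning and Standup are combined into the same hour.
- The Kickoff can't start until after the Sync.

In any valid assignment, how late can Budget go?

Downstream work caps Budget at 4pm.
Budget at 4pm is achievable: Legal in 4pm; AllHands in 5pm; Budget in 4pm; Kickoff in 3pm; Standup in 2pm; Planning in 2pm; Sync in 2pm.

4pm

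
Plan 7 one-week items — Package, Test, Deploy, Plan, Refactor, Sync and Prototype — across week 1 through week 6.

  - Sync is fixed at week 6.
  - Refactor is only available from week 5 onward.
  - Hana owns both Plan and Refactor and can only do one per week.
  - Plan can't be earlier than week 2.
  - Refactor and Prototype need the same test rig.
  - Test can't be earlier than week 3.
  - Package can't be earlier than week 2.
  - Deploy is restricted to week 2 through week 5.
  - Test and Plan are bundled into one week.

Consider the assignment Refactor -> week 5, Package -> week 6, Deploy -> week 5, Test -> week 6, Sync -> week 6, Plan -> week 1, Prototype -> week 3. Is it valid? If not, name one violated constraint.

No — it violates: Plan can't be earlier than week 2

Test can't be earlier than week 3 — holds.
Hana owns both Plan and Refactor and can only do one per week — holds.
Sync is fixed at week 6 — holds.
Refactor and Prototype need the same test rig — holds.
Deploy is restricted to week 2 through week 5 — holds.
Package can't be earlier than week 2 — holds.
Test and Plan are bundled into one week — violated.
Plan can't be earlier than week 2 — violated.
Refactor is only available from week 5 onward — holds.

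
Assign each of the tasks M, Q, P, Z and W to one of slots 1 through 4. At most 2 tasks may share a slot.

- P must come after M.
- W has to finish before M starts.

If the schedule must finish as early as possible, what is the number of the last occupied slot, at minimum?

slot 3

The precedence chain requires at least 3 distinct slots.
With at most 2 per slot and 5 tasks, at least 3 slots are needed.
3 works (last occupied slot: 3): for example M -> 2; Q -> 1; W -> 1; Z -> 2; P -> 3.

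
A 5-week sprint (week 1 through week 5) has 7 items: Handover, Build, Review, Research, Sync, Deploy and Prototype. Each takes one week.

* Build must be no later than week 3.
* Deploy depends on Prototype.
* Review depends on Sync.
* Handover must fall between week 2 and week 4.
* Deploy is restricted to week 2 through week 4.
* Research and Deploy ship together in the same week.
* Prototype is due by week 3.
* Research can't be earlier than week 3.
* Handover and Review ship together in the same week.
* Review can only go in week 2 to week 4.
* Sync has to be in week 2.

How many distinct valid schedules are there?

Splitting on Handover: it can be week 3 (15), week 4 (15). Listing each branch's schedules as (Build, Review, Research, Sync, Deploy, Prototype) by week number:
Handover=week 3: (1,3,3,2,3,1) (1,3,3,2,3,2) (1,3,4,2,4,1) (1,3,4,2,4,2) (1,3,4,2,4,3) (2,3,3,2,3,1) (2,3,3,2,3,2) (2,3,4,2,4,1) (2,3,4,2,4,2) (2,3,4,2,4,3) (3,3,3,2,3,1) (3,3,3,2,3,2) (3,3,4,2,4,1) (3,3,4,2,4,2) (3,3,4,2,4,3) — 15.
Handover=week 4: (1,4,3,2,3,1) (1,4,3,2,3,2) (1,4,4,2,4,1) (1,4,4,2,4,2) (1,4,4,2,4,3) (2,4,3,2,3,1) (2,4,3,2,3,2) (2,4,4,2,4,1) (2,4,4,2,4,2) (2,4,4,2,4,3) (3,4,3,2,3,1) (3,4,3,2,3,2) (3,4,4,2,4,1) (3,4,4,2,4,2) (3,4,4,2,4,3) — 15.
Summing: 15 + 15 = 30.

30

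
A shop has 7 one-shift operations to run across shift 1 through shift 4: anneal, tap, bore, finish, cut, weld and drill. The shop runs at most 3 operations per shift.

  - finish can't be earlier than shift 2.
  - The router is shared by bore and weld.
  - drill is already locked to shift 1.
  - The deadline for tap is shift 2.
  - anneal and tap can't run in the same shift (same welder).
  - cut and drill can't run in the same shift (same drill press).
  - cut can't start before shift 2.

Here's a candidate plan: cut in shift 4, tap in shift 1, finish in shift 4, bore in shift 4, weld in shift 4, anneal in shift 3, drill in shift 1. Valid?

No — it violates: The shop runs at most 3 operations per shift

The shop runs at most 3 operations per shift — violated.
cut can't start before shift 2 — holds.
The deadline for tap is shift 2 — holds.
cut and drill can't run in the same shift (same drill press) — holds.
finish can't be earlier than shift 2 — holds.
drill is already locked to shift 1 — holds.
anneal and tap can't run in the same shift (same welder) — holds.
The router is shared by bore and weld — violated.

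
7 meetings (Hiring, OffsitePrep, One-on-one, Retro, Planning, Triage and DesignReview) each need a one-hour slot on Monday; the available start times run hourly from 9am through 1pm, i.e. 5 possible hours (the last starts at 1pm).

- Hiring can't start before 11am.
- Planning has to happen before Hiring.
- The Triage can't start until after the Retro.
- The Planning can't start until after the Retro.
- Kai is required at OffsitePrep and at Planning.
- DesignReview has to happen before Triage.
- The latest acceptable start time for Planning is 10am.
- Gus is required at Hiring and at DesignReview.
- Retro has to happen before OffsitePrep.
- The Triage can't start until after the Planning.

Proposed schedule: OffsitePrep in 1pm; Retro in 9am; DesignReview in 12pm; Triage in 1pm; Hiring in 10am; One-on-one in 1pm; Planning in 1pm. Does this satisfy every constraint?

Invalid. Planning has to happen before Hiring.

DesignReview has to happen before Triage — holds.
The latest acceptable start time for Planning is 10am — violated.
The Triage can't start until after the Planning — violated.
The Planning can't start until after the Retro — holds.
Gus is required at Hiring and at DesignReview — holds.
Retro has to happen before OffsitePrep — holds.
Planning has to happen before Hiring — violated.
Kai is required at OffsitePrep and at Planning — violated.
The Triage can't start until after the Retro — holds.
Hiring can't start before 11am — violated.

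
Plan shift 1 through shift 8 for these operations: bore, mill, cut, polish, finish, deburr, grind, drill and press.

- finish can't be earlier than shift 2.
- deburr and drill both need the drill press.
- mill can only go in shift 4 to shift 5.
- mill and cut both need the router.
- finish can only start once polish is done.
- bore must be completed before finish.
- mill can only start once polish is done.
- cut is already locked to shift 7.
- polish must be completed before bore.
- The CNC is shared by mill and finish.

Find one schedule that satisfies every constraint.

mill=shift 4, polish=shift 1, finish=shift 3, press=shift 1, cut=shift 7, grind=shift 1, bore=shift 2, deburr=shift 1, drill=shift 2

Checking: bore(shift 2) before finish(shift 3); polish(shift 1) before finish(shift 3); polish(shift 1) before mill(shift 4); polish(shift 1) before bore(shift 2); deburr(shift 1) != drill(shift 2); mill(shift 4) != finish(shift 3); mill(shift 4) != cut(shift 7); cut=shift 7 in [shift 7,shift 7]; mill=shift 4 in [shift 4,shift 5]; finish=shift 3 in [shift 2,shift 8].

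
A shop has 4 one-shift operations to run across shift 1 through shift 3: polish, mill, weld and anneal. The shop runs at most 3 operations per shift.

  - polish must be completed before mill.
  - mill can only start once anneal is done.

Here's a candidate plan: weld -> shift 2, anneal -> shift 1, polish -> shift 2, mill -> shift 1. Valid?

No — it violates: polish must be completed before mill

polish must be completed before mill — violated.
The shop runs at most 3 operations per shift — holds.
mill can only start once anneal is done — violated.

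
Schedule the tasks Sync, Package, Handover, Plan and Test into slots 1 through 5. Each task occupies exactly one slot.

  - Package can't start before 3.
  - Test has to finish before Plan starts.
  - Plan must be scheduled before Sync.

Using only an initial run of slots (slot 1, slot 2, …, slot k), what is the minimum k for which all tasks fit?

The precedence chain requires at least 3 distinct slots.
3 works (last occupied slot: 3): for example Sync=3, Handover=1, Plan=2, Test=1, Package=3.

3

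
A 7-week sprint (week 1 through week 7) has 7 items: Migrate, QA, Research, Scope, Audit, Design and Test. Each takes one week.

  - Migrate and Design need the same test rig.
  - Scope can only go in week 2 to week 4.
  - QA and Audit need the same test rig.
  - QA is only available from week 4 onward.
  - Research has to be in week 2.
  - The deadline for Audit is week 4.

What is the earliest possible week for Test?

Test at week 1 is achievable: QA=week 4; Scope=week 2; Audit=week 1; Research=week 2; Test=week 1; Design=week 2; Migrate=week 1.

week 1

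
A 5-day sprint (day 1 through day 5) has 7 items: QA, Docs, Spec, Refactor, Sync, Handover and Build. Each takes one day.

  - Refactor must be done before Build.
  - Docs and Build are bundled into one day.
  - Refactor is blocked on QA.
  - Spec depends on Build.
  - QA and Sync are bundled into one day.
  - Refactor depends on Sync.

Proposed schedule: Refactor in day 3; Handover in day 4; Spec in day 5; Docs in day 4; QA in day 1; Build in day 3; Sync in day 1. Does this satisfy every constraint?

Docs and Build are bundled into one day — violated.
Refactor must be done before Build — violated.
Spec depends on Build — holds.
QA and Sync are bundled into one day — holds.
Refactor depends on Sync — holds.
Refactor is blocked on QA — holds.

No. Docs and Build are bundled into one day is not satisfied.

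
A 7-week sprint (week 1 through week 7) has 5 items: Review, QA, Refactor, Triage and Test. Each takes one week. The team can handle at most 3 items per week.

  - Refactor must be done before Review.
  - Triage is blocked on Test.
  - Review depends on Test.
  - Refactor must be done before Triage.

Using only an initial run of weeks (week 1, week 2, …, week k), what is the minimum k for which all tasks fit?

The precedence chain requires at least 2 distinct weeks.
With at most 3 per week and 5 tasks, at least 2 weeks are needed.
2 works (last occupied week: week 2): for example Review=week 2, Test=week 1, Refactor=week 1, QA=week 1, Triage=week 2.

2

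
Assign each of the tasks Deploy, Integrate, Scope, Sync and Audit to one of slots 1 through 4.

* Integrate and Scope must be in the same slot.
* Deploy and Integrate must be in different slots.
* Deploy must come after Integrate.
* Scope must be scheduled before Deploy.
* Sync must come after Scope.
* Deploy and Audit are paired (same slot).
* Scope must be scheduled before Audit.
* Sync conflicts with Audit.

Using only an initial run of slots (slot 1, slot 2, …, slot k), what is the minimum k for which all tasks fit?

The precedence chain requires at least 2 distinct slots.
Could 2 slots be enough, i.e. nothing placed later than 2? No: Deploy must come after Scope (at 1 or later) → {2}; Scope must come before Deploy (at 2 or earlier) → {1}; Audit must come after Scope (at 1 or later) → {2}; Sync must come after Scope (at 1 or later) → {2}; Audit can't share with Sync (2) → nothing is left.
So 2 slots is not enough.
3 works (last occupied slot: 3): for example Deploy -> 2, Audit -> 2, Sync -> 3, Scope -> 1, Integrate -> 1.

3 slots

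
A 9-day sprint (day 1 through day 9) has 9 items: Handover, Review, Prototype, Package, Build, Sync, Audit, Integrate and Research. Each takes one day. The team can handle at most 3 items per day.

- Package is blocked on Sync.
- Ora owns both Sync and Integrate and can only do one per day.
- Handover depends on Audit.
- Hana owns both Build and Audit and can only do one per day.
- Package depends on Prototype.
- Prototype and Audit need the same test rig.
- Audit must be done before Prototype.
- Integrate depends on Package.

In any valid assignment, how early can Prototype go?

Precedence pushes Prototype to at least day 2; downstream work caps Prototype at day 7.
Prototype at day 2 is achievable: Build in day 2, Integrate in day 4, Research in day 3, Review in day 1, Audit in day 1, Sync in day 1, Package in day 3, Prototype in day 2, Handover in day 2.

day 2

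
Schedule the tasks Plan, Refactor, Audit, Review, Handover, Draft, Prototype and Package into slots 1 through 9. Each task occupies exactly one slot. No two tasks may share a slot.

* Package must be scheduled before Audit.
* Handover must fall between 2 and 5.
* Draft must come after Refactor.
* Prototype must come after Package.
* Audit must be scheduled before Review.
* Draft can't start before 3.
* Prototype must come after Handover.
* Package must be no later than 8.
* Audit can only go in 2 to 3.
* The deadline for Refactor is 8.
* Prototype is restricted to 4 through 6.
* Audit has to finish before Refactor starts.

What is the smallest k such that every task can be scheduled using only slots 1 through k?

The precedence chain requires at least 4 distinct slots.
With at most 1 per slot and 8 tasks, at least 8 slots are needed.
8 works (last occupied slot: 8): for example Refactor=5; Handover=3; Draft=6; Package=1; Prototype=4; Audit=2; Review=7; Plan=8.

8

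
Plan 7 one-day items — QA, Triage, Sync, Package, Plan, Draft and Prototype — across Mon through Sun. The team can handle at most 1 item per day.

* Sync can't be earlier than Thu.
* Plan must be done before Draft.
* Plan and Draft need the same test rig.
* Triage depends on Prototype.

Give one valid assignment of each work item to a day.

Triage in Tue; Sync in Thu; QA in Sat; Package in Sun; Draft in Fri; Plan in Wed; Prototype in Mon

Checking: Prototype(Mon) before Triage(Tue); Plan(Wed) before Draft(Fri); Plan(Wed) != Draft(Fri); Sync=Thu in [Thu,Sun]; max 1 per day (cap 1).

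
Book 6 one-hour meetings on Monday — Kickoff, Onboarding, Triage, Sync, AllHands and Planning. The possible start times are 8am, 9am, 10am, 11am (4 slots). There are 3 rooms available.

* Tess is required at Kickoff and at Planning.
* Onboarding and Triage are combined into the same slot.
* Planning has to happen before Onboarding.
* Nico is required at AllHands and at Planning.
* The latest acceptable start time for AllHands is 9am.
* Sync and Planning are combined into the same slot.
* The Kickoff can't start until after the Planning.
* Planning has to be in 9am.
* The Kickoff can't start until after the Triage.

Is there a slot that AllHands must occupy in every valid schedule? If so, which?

AllHands's window is 8am–9am.
Planning is fixed at 9am, and AllHands can't share a slot with Planning.
So AllHands must be 8am.

8am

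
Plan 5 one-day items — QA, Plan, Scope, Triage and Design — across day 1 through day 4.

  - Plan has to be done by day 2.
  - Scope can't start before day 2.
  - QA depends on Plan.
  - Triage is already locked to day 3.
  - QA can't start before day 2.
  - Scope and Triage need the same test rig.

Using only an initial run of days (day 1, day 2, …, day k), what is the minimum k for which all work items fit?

3 days

The precedence chain requires at least 2 distinct days.
Triage can't be placed before day 3, so the schedule must run through at least day 3.
3 works (last occupied day: day 3): for example Scope in day 2; Triage in day 3; QA in day 2; Design in day 1; Plan in day 1.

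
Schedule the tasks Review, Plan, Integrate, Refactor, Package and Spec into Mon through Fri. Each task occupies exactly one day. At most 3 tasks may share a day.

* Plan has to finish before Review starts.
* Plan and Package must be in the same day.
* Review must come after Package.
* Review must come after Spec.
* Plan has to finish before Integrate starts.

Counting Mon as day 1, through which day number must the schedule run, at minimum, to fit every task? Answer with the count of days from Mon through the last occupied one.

The precedence chain requires at least 2 distinct days.
With at most 3 per day and 6 tasks, at least 2 days are needed.
2 works (last occupied day: Tue): for example Integrate -> Tue, Package -> Mon, Refactor -> Tue, Plan -> Mon, Spec -> Mon, Review -> Tue.

2 days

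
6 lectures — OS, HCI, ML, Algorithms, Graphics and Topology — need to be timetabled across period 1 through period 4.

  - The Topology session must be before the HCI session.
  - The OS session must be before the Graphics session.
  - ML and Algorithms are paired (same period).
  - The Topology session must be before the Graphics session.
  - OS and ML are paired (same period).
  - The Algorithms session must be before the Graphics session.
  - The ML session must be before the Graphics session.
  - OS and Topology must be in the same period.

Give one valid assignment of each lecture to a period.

ML=period 1; Algorithms=period 1; OS=period 1; Graphics=period 2; Topology=period 1; HCI=period 2

Checking: ML(period 1) before Graphics(period 2); Topology(period 1) before Graphics(period 2); Algorithms(period 1) before Graphics(period 2); OS(period 1) before Graphics(period 2); Topology(period 1) before HCI(period 2); OS = Topology = period 1; ML = Algorithms = period 1; OS = ML = period 1.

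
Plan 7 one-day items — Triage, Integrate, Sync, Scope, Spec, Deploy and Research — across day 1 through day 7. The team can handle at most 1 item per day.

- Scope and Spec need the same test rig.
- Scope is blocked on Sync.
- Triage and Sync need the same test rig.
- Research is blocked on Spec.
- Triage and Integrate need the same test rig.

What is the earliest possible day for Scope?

Precedence pushes Scope to at least day 2.
Scope at day 2 is achievable: Integrate -> day 6, Spec -> day 3, Deploy -> day 7, Sync -> day 1, Triage -> day 5, Research -> day 4, Scope -> day 2.

day 2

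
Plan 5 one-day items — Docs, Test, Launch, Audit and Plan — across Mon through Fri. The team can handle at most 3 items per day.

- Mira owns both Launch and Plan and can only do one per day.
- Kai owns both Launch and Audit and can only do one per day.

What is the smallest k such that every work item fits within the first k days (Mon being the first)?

2 days

With at most 3 per day and 5 work items, at least 2 days are needed.
2 works (last occupied day: Tue): for example Test in Mon; Launch in Mon; Docs in Mon; Plan in Tue; Audit in Tue.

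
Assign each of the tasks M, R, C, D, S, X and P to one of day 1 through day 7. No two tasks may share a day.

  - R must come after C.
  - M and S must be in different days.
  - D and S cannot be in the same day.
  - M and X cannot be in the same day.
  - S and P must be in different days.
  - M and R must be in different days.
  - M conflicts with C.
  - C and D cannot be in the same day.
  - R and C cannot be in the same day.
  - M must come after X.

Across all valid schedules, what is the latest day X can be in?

Downstream work caps X at day 6.
X at day 6 is achievable: R=day 2; C=day 1; M=day 7; P=day 5; S=day 4; D=day 3; X=day 6.

day 6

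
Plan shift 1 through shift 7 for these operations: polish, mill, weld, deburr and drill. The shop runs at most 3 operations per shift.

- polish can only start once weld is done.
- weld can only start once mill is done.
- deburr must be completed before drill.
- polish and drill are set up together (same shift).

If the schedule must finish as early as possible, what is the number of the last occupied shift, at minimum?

3

The precedence chain requires at least 3 distinct shifts.
With at most 3 per shift and 5 operations, at least 2 shifts are needed.
3 works (last occupied shift: shift 3): for example polish=shift 3, mill=shift 1, weld=shift 2, deburr=shift 1, drill=shift 3.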